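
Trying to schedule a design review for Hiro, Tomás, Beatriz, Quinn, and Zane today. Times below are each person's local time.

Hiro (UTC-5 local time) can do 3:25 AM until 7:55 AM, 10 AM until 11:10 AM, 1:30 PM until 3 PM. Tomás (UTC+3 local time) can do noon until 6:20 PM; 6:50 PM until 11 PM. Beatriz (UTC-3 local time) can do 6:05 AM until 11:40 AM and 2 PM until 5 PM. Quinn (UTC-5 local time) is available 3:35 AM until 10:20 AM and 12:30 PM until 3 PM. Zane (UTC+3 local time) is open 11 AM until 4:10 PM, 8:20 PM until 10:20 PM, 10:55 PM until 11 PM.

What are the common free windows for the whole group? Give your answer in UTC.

09:05-12:55, 18:30-19:20, 19:55-20:00

Hiro in UTC: 08:25-12:55, 15:00-16:10, 18:30-20:00 (add 5h to convert from UTC-5).
Tomás in UTC: 09:00-15:20, 15:50-20:00 (subtract 3h to convert from UTC+3).
Beatriz in UTC: 09:05-14:40, 17:00-20:00 (add 3h to convert from UTC-3).
Quinn in UTC: 08:35-15:20, 17:30-20:00 (add 5h to convert from UTC-5).
Zane in UTC: 08:00-13:10, 17:20-19:20, 19:55-20:00 (subtract 3h to convert from UTC+3).
Hiro ∩ Tomás: 09:00-12:55, 15:00-15:20, 15:50-16:10, 18:30-20:00.
Hiro ∩ Tomás ∩ Beatriz: 09:05-12:55, 18:30-20:00.
Hiro ∩ Tomás ∩ Beatriz ∩ Quinn: 09:05-12:55, 18:30-20:00.
Hiro ∩ Tomás ∩ Beatriz ∩ Quinn ∩ Zane: 09:05-12:55, 18:30-19:20, 19:55-20:00.
Those are the intersection windows.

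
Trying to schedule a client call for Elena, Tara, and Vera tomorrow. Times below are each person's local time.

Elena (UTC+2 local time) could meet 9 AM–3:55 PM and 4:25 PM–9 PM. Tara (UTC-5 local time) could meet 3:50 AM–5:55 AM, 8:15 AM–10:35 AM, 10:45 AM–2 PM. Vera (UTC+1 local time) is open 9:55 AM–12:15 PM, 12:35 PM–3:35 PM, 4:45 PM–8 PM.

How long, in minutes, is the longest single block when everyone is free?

Elena in UTC: 07:00-13:55, 14:25-19:00 (subtract 2h to convert from UTC+2).
Tara in UTC: 08:50-10:55, 13:15-15:35, 15:45-19:00 (add 5h to convert from UTC-5).
Vera in UTC: 08:55-11:15, 11:35-14:35, 15:45-19:00 (subtract 1h to convert from UTC+1).
Elena ∩ Tara: 08:50-10:55, 13:15-13:55, 14:25-15:35, 15:45-19:00.
Elena ∩ Tara ∩ Vera: 08:55-10:55, 13:15-13:55, 14:25-14:35, 15:45-19:00.
So the common availability across everyone is 08:55-10:55, 13:15-13:55, 14:25-14:35, 15:45-19:00.
The longest is 15:45-19:00 at 195 minutes.

195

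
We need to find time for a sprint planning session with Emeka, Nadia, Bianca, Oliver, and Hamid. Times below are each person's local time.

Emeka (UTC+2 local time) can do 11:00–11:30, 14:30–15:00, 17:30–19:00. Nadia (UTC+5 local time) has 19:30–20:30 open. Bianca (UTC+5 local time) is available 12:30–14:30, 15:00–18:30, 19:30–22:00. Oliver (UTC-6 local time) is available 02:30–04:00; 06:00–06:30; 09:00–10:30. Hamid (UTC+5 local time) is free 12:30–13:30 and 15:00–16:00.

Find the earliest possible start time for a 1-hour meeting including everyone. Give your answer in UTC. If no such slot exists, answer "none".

Emeka in UTC: 09:00-09:30, 12:30-13:00, 15:30-17:00 (subtract 2h to convert from UTC+2).
Nadia in UTC: 14:30-15:30 (subtract 5h to convert from UTC+5).
Bianca in UTC: 07:30-09:30, 10:00-13:30, 14:30-17:00 (subtract 5h to convert from UTC+5).
Oliver in UTC: 08:30-10:00, 12:00-12:30, 15:00-16:30 (add 6h to convert from UTC-6).
Hamid in UTC: 07:30-08:30, 10:00-11:00 (subtract 5h to convert from UTC+5).
Emeka ∩ Nadia: ∅.
Emeka ∩ Nadia ∩ Bianca: ∅.
Emeka ∩ Nadia ∩ Bianca ∩ Oliver: ∅.
Emeka ∩ Nadia ∩ Bianca ∩ Oliver ∩ Hamid: ∅.
There is no time when everyone is free.
No common window is at least 60 minutes long.

none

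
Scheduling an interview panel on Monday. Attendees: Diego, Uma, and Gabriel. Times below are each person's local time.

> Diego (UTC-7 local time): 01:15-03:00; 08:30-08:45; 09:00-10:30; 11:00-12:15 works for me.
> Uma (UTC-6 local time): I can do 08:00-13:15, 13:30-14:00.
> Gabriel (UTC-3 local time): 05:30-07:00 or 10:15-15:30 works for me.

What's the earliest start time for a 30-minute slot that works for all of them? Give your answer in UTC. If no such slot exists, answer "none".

Diego in UTC: 08:15-10:00, 15:30-15:45, 16:00-17:30, 18:00-19:15 (add 7h to convert from UTC-7).
Uma in UTC: 14:00-19:15, 19:30-20:00 (add 6h to convert from UTC-6).
Gabriel in UTC: 08:30-10:00, 13:15-18:30 (add 3h to convert from UTC-3).
Diego ∩ Uma: 15:30-15:45, 16:00-17:30, 18:00-19:15.
Diego ∩ Uma ∩ Gabriel: 15:30-15:45, 16:00-17:30, 18:00-18:30.
The first common window of at least 30 minutes is 16:00-17:30, so the earliest start is 16:00.

16:00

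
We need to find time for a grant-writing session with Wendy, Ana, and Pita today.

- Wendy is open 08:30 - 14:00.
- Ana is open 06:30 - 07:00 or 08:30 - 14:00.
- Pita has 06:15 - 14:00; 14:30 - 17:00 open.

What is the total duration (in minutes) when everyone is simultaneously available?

330

Wendy ∩ Ana: 08:30-14:00.
Wendy ∩ Ana ∩ Pita: 08:30-14:00.
That's a single block of 330 minutes.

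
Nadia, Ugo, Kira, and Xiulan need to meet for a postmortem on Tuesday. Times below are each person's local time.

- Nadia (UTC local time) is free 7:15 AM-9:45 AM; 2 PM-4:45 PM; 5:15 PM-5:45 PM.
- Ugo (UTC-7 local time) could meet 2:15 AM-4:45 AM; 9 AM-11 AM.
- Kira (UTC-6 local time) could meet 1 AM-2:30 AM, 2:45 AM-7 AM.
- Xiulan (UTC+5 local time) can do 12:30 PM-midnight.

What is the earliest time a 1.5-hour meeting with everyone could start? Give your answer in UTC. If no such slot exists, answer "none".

none

Nadia in UTC: 07:15-09:45, 14:00-16:45, 17:15-17:45.
Ugo in UTC: 09:15-11:45, 16:00-18:00 (add 7h to convert from UTC-7).
Kira in UTC: 07:00-08:30, 08:45-13:00 (add 6h to convert from UTC-6).
Xiulan in UTC: 07:30-19:00 (subtract 5h to convert from UTC+5).
Nadia ∩ Ugo: 09:15-09:45, 16:00-16:45, 17:15-17:45.
Nadia ∩ Ugo ∩ Kira: 09:15-09:45.
Nadia ∩ Ugo ∩ Kira ∩ Xiulan: 09:15-09:45.
Those are the intersection windows.
No common window is at least 90 minutes long.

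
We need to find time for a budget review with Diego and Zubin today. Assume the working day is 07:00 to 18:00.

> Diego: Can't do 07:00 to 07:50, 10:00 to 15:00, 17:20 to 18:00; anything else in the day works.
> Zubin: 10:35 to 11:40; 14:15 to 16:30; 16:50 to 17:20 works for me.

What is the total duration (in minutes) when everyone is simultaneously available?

Diego free: 07:50-10:00, 15:00-17:20 (invert busy blocks within the working day).
Zubin free: 10:35-11:40, 14:15-16:30, 16:50-17:20.
Diego ∩ Zubin: 15:00-16:30, 16:50-17:20.
Summing the common windows: 90 + 30 = 120 minutes.

120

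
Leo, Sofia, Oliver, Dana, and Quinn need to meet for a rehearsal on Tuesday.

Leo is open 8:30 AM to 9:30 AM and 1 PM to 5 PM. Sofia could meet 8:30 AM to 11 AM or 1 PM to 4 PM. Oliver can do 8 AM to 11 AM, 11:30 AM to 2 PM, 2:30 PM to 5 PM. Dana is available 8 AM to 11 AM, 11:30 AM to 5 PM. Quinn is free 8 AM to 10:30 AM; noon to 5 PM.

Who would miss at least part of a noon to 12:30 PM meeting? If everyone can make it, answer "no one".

Leo: not fully free for 12:00-12:30. Sofia: not fully free for 12:00-12:30. Oliver: free for 12:00-12:30. Dana: free for 12:00-12:30. Quinn: free for 12:00-12:30.

Leo, Sofia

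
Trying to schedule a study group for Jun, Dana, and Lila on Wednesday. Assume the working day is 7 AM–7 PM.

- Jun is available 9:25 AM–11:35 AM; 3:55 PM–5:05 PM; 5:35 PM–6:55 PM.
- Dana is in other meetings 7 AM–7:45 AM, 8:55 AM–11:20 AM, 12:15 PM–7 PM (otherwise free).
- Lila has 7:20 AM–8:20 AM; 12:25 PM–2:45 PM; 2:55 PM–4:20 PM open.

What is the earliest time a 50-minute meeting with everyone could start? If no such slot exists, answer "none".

none

Jun free: 09:25-11:35, 15:55-17:05, 17:35-18:55.
Dana free: 07:45-08:55, 11:20-12:15 (invert busy blocks within the working day).
Lila free: 07:20-08:20, 12:25-14:45, 14:55-16:20.
Jun ∩ Dana: 11:20-11:35.
Jun ∩ Dana ∩ Lila: ∅.
There is no time when everyone is free.
No common window is at least 50 minutes long.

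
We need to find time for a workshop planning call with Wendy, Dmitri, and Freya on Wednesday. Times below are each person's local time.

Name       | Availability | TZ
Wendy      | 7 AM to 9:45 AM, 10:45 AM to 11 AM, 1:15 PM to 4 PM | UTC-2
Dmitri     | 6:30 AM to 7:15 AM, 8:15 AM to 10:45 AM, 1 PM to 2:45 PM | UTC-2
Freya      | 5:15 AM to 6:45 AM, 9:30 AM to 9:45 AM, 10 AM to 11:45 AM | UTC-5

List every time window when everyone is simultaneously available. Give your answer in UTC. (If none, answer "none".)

10:15-11:45, 15:15-16:45

Wendy in UTC: 09:00-11:45, 12:45-13:00, 15:15-18:00 (add 2h to convert from UTC-2).
Dmitri in UTC: 08:30-09:15, 10:15-12:45, 15:00-16:45 (add 2h to convert from UTC-2).
Freya in UTC: 10:15-11:45, 14:30-14:45, 15:00-16:45 (add 5h to convert from UTC-5).
Wendy ∩ Dmitri: 09:00-09:15, 10:15-11:45, 15:15-16:45.
Wendy ∩ Dmitri ∩ Freya: 10:15-11:45, 15:15-16:45.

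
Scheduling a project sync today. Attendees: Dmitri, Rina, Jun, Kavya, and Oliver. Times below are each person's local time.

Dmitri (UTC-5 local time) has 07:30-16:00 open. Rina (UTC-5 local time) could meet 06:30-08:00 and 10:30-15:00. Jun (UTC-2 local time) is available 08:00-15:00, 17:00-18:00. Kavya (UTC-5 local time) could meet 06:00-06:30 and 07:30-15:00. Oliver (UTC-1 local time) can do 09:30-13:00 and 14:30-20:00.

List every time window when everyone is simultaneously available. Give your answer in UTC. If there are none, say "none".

12:30-13:00, 15:30-17:00, 19:00-20:00

Dmitri in UTC: 12:30-21:00 (add 5h to convert from UTC-5).
Rina in UTC: 11:30-13:00, 15:30-20:00 (add 5h to convert from UTC-5).
Jun in UTC: 10:00-17:00, 19:00-20:00 (add 2h to convert from UTC-2).
Kavya in UTC: 11:00-11:30, 12:30-20:00 (add 5h to convert from UTC-5).
Oliver in UTC: 10:30-14:00, 15:30-21:00 (add 1h to convert from UTC-1).
Dmitri ∩ Rina: 12:30-13:00, 15:30-20:00.
Dmitri ∩ Rina ∩ Jun: 12:30-13:00, 15:30-17:00, 19:00-20:00.
Dmitri ∩ Rina ∩ Jun ∩ Kavya: 12:30-13:00, 15:30-17:00, 19:00-20:00.
Dmitri ∩ Rina ∩ Jun ∩ Kavya ∩ Oliver: 12:30-13:00, 15:30-17:00, 19:00-20:00.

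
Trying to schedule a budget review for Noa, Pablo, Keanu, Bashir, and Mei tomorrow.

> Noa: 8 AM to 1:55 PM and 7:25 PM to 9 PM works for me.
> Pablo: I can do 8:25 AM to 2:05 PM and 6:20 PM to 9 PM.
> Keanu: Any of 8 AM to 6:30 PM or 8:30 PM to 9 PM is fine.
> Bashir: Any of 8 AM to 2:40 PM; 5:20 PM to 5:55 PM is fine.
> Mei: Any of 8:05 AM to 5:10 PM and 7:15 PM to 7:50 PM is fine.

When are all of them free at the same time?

08:25-13:55

Noa ∩ Pablo: 08:25-13:55, 19:25-21:00.
Noa ∩ Pablo ∩ Keanu: 08:25-13:55, 20:30-21:00.
Noa ∩ Pablo ∩ Keanu ∩ Bashir: 08:25-13:55.
Noa ∩ Pablo ∩ Keanu ∩ Bashir ∩ Mei: 08:25-13:55.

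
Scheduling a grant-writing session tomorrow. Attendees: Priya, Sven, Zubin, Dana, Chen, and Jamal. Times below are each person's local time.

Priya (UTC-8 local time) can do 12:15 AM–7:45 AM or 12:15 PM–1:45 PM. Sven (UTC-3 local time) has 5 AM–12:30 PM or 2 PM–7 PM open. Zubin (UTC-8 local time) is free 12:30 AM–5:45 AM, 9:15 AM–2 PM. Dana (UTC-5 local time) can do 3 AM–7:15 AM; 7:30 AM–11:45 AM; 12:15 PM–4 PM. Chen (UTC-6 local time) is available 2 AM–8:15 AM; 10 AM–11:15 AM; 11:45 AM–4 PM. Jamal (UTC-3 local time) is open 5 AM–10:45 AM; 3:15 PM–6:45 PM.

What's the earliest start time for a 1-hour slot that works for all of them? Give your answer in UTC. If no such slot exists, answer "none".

Priya in UTC: 08:15-15:45, 20:15-21:45 (add 8h to convert from UTC-8).
Sven in UTC: 08:00-15:30, 17:00-22:00 (add 3h to convert from UTC-3).
Zubin in UTC: 08:30-13:45, 17:15-22:00 (add 8h to convert from UTC-8).
Dana in UTC: 08:00-12:15, 12:30-16:45, 17:15-21:00 (add 5h to convert from UTC-5).
Chen in UTC: 08:00-14:15, 16:00-17:15, 17:45-22:00 (add 6h to convert from UTC-6).
Jamal in UTC: 08:00-13:45, 18:15-21:45 (add 3h to convert from UTC-3).
Priya ∩ Sven: 08:15-15:30, 20:15-21:45.
Priya ∩ Sven ∩ Zubin: 08:30-13:45, 20:15-21:45.
Priya ∩ Sven ∩ Zubin ∩ Dana: 08:30-12:15, 12:30-13:45, 20:15-21:00.
Priya ∩ Sven ∩ Zubin ∩ Dana ∩ Chen: 08:30-12:15, 12:30-13:45, 20:15-21:00.
Priya ∩ Sven ∩ Zubin ∩ Dana ∩ Chen ∩ Jamal: 08:30-12:15, 12:30-13:45, 20:15-21:00.
The first common window of at least 60 minutes is 08:30-12:15, so the earliest start is 08:30.

08:30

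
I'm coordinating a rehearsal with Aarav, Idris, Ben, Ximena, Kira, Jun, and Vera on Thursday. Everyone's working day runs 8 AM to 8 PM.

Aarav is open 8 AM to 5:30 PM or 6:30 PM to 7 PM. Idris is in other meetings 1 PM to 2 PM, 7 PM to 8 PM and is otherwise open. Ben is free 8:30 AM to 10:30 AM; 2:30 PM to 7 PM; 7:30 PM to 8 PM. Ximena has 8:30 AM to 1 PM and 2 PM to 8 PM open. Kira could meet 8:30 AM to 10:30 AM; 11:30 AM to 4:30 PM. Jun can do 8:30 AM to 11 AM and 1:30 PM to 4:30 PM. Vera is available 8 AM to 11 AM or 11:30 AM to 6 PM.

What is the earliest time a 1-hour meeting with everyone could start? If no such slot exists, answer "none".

Aarav free: 08:00-17:30, 18:30-19:00.
Idris free: 08:00-13:00, 14:00-19:00 (invert busy blocks within the working day).
Ben free: 08:30-10:30, 14:30-19:00, 19:30-20:00.
Ximena free: 08:30-13:00, 14:00-20:00.
Kira free: 08:30-10:30, 11:30-16:30.
Jun free: 08:30-11:00, 13:30-16:30.
Vera free: 08:00-11:00, 11:30-18:00.
Aarav ∩ Idris: 08:00-13:00, 14:00-17:30, 18:30-19:00.
Aarav ∩ Idris ∩ Ben: 08:30-10:30, 14:30-17:30, 18:30-19:00.
Aarav ∩ Idris ∩ Ben ∩ Ximena: 08:30-10:30, 14:30-17:30, 18:30-19:00.
Aarav ∩ Idris ∩ Ben ∩ Ximena ∩ Kira: 08:30-10:30, 14:30-16:30.
Aarav ∩ Idris ∩ Ben ∩ Ximena ∩ Kira ∩ Jun: 08:30-10:30, 14:30-16:30.
Aarav ∩ Idris ∩ Ben ∩ Ximena ∩ Kira ∩ Jun ∩ Vera: 08:30-10:30, 14:30-16:30.
So the common availability across everyone is 08:30-10:30, 14:30-16:30.
The first common window of at least 60 minutes is 08:30-10:30, so the earliest start is 08:30.

08:30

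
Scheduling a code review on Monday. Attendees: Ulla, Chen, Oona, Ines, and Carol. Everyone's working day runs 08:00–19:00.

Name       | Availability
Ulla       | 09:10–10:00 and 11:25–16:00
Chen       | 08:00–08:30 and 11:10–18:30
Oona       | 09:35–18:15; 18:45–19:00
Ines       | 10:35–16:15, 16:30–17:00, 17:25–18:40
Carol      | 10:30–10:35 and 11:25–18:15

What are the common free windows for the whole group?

Ulla ∩ Chen: 11:25-16:00.
Ulla ∩ Chen ∩ Oona: 11:25-16:00.
Ulla ∩ Chen ∩ Oona ∩ Ines: 11:25-16:00.
Ulla ∩ Chen ∩ Oona ∩ Ines ∩ Carol: 11:25-16:00.
Those are the intersection windows.

11:25-16:00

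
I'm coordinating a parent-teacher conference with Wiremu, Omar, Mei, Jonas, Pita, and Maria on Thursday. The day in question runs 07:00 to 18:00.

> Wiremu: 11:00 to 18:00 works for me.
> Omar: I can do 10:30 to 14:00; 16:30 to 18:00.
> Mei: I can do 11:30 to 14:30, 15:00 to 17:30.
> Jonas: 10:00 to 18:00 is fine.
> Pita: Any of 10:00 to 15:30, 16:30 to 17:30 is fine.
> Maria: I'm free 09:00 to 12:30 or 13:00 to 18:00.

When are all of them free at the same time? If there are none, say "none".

11:30-12:30, 13:00-14:00, 16:30-17:30

Wiremu ∩ Omar: 11:00-14:00, 16:30-18:00.
Wiremu ∩ Omar ∩ Mei: 11:30-14:00, 16:30-17:30.
Wiremu ∩ Omar ∩ Mei ∩ Jonas: 11:30-14:00, 16:30-17:30.
Wiremu ∩ Omar ∩ Mei ∩ Jonas ∩ Pita: 11:30-14:00, 16:30-17:30.
Wiremu ∩ Omar ∩ Mei ∩ Jonas ∩ Pita ∩ Maria: 11:30-12:30, 13:00-14:00, 16:30-17:30.
Those are the intersection windows.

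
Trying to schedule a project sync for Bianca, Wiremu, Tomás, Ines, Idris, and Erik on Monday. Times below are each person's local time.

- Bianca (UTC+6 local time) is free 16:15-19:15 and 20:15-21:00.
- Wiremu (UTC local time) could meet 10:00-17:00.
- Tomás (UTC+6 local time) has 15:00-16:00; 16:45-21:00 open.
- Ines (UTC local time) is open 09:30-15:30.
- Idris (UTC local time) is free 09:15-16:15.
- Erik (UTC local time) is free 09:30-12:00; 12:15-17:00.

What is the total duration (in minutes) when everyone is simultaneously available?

180

Bianca in UTC: 10:15-13:15, 14:15-15:00 (subtract 6h to convert from UTC+6).
Wiremu in UTC: 10:00-17:00.
Tomás in UTC: 09:00-10:00, 10:45-15:00 (subtract 6h to convert from UTC+6).
Ines in UTC: 09:30-15:30.
Idris in UTC: 09:15-16:15.
Erik in UTC: 09:30-12:00, 12:15-17:00.
Bianca ∩ Wiremu: 10:15-13:15, 14:15-15:00.
Bianca ∩ Wiremu ∩ Tomás: 10:45-13:15, 14:15-15:00.
Bianca ∩ Wiremu ∩ Tomás ∩ Ines: 10:45-13:15, 14:15-15:00.
Bianca ∩ Wiremu ∩ Tomás ∩ Ines ∩ Idris: 10:45-13:15, 14:15-15:00.
Bianca ∩ Wiremu ∩ Tomás ∩ Ines ∩ Idris ∩ Erik: 10:45-12:00, 12:15-13:15, 14:15-15:00.
Summing the common windows: 75 + 60 + 45 = 180 minutes.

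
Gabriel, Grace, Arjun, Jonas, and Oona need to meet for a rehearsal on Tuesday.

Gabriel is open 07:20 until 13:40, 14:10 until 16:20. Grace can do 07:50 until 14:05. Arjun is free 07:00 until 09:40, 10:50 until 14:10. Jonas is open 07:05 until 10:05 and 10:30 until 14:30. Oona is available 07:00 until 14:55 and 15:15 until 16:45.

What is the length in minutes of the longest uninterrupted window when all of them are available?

170

Gabriel ∩ Grace: 07:50-13:40.
Gabriel ∩ Grace ∩ Arjun: 07:50-09:40, 10:50-13:40.
Gabriel ∩ Grace ∩ Arjun ∩ Jonas: 07:50-09:40, 10:50-13:40.
Gabriel ∩ Grace ∩ Arjun ∩ Jonas ∩ Oona: 07:50-09:40, 10:50-13:40.
The longest is 10:50-13:40 at 170 minutes.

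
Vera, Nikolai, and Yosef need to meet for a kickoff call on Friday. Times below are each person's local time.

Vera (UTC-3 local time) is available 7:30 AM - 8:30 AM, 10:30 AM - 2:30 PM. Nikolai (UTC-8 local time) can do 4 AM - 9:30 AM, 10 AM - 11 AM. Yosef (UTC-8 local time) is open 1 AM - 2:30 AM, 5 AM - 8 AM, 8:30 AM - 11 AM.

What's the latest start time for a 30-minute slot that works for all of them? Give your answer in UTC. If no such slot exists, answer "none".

Vera in UTC: 10:30-11:30, 13:30-17:30 (add 3h to convert from UTC-3).
Nikolai in UTC: 12:00-17:30, 18:00-19:00 (add 8h to convert from UTC-8).
Yosef in UTC: 09:00-10:30, 13:00-16:00, 16:30-19:00 (add 8h to convert from UTC-8).
Vera ∩ Nikolai: 13:30-17:30.
Vera ∩ Nikolai ∩ Yosef: 13:30-16:00, 16:30-17:30.
The last common window of at least 30 minutes is 16:30-17:30; a 30-minute meeting can start as late as 17:00 and still end by 17:30.

17:00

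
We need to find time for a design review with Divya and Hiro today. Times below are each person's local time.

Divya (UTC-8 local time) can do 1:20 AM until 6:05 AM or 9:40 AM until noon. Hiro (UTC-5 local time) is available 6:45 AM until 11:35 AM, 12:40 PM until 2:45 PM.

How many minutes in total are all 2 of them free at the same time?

265

Divya in UTC: 09:20-14:05, 17:40-20:00 (add 8h to convert from UTC-8).
Hiro in UTC: 11:45-16:35, 17:40-19:45 (add 5h to convert from UTC-5).
Divya ∩ Hiro: 11:45-14:05, 17:40-19:45.
Summing the common windows: 140 + 125 = 265 minutes.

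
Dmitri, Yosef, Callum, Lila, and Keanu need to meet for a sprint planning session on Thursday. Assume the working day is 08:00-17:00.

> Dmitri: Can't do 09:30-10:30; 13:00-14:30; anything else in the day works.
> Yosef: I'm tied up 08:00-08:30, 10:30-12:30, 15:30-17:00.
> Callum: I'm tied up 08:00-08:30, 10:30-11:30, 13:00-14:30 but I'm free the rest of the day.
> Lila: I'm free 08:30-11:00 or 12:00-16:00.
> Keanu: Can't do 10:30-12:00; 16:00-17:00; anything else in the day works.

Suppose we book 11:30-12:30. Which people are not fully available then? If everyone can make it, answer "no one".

Keanu, Lila, Yosef

Dmitri free: 08:00-09:30, 10:30-13:00, 14:30-17:00 (invert busy blocks within the working day).
Yosef free: 08:30-10:30, 12:30-15:30 (invert busy blocks within the working day).
Callum free: 08:30-10:30, 11:30-13:00, 14:30-17:00 (invert busy blocks within the working day).
Lila free: 08:30-11:00, 12:00-16:00.
Keanu free: 08:00-10:30, 12:00-16:00 (invert busy blocks within the working day).
Dmitri: free for 11:30-12:30. Yosef: not fully free for 11:30-12:30. Callum: free for 11:30-12:30. Lila: not fully free for 11:30-12:30. Keanu: not fully free for 11:30-12:30.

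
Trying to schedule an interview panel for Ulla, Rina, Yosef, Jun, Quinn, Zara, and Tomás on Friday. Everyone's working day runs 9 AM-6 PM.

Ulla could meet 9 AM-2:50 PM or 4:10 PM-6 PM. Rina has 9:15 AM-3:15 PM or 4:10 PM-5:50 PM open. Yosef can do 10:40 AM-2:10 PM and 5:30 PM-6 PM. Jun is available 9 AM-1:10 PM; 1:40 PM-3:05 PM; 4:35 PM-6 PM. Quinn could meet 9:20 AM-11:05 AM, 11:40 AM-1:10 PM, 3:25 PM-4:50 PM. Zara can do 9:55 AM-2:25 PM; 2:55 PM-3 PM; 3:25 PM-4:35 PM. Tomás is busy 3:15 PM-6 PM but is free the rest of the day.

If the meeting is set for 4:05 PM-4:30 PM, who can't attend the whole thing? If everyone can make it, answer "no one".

Jun, Rina, Tomás, Ulla, Yosef

Ulla free: 09:00-14:50, 16:10-18:00.
Rina free: 09:15-15:15, 16:10-17:50.
Yosef free: 10:40-14:10, 17:30-18:00.
Jun free: 09:00-13:10, 13:40-15:05, 16:35-18:00.
Quinn free: 09:20-11:05, 11:40-13:10, 15:25-16:50.
Zara free: 09:55-14:25, 14:55-15:00, 15:25-16:35.
Tomás free: 09:00-15:15 (invert busy blocks within the working day).
Ulla: not fully free for 16:05-16:30. Rina: not fully free for 16:05-16:30. Yosef: not fully free for 16:05-16:30. Jun: not fully free for 16:05-16:30. Quinn: free for 16:05-16:30. Zara: free for 16:05-16:30. Tomás: not fully free for 16:05-16:30.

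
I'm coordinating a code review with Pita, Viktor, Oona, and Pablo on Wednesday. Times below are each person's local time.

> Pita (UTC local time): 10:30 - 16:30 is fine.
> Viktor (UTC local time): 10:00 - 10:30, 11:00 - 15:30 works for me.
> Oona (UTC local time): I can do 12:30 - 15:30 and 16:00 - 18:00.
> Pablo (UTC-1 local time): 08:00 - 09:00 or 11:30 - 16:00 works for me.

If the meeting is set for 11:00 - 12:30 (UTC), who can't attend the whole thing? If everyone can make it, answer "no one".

Pita in UTC: 10:30-16:30.
Viktor in UTC: 10:00-10:30, 11:00-15:30.
Oona in UTC: 12:30-15:30, 16:00-18:00.
Pablo in UTC: 09:00-10:00, 12:30-17:00 (add 1h to convert from UTC-1).
Pita: free for 11:00-12:30. Viktor: free for 11:00-12:30. Oona: not fully free for 11:00-12:30. Pablo: not fully free for 11:00-12:30.

Oona, Pablo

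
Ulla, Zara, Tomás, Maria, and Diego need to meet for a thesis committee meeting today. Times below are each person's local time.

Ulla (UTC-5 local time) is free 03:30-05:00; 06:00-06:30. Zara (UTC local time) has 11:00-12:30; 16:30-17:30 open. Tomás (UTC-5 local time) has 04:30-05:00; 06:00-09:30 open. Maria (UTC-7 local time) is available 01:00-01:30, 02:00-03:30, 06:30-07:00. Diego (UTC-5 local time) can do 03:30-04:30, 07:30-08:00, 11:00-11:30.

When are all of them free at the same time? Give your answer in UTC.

none

Ulla in UTC: 08:30-10:00, 11:00-11:30 (add 5h to convert from UTC-5).
Zara in UTC: 11:00-12:30, 16:30-17:30.
Tomás in UTC: 09:30-10:00, 11:00-14:30 (add 5h to convert from UTC-5).
Maria in UTC: 08:00-08:30, 09:00-10:30, 13:30-14:00 (add 7h to convert from UTC-7).
Diego in UTC: 08:30-09:30, 12:30-13:00, 16:00-16:30 (add 5h to convert from UTC-5).
Ulla ∩ Zara: 11:00-11:30.
Ulla ∩ Zara ∩ Tomás: 11:00-11:30.
Ulla ∩ Zara ∩ Tomás ∩ Maria: ∅.
Ulla ∩ Zara ∩ Tomás ∩ Maria ∩ Diego: ∅.
There is no time when everyone is free.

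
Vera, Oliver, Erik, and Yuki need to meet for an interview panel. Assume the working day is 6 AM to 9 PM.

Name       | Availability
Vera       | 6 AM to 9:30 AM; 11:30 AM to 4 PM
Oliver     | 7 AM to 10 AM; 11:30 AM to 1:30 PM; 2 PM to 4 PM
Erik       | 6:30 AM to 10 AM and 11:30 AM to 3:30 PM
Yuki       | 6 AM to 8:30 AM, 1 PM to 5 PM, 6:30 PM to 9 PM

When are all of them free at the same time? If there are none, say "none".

Vera ∩ Oliver: 07:00-09:30, 11:30-13:30, 14:00-16:00.
Vera ∩ Oliver ∩ Erik: 07:00-09:30, 11:30-13:30, 14:00-15:30.
Vera ∩ Oliver ∩ Erik ∩ Yuki: 07:00-08:30, 13:00-13:30, 14:00-15:30.

07:00-08:30, 13:00-13:30, 14:00-15:30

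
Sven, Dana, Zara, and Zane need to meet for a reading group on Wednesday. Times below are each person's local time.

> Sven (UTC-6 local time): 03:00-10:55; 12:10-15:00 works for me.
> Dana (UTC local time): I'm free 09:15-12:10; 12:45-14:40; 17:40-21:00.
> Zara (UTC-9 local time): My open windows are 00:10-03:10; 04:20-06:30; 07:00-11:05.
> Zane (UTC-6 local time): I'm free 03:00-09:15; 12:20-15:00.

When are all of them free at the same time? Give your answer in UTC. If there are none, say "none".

Sven in UTC: 09:00-16:55, 18:10-21:00 (add 6h to convert from UTC-6).
Dana in UTC: 09:15-12:10, 12:45-14:40, 17:40-21:00.
Zara in UTC: 09:10-12:10, 13:20-15:30, 16:00-20:05 (add 9h to convert from UTC-9).
Zane in UTC: 09:00-15:15, 18:20-21:00 (add 6h to convert from UTC-6).
Sven ∩ Dana: 09:15-12:10, 12:45-14:40, 18:10-21:00.
Sven ∩ Dana ∩ Zara: 09:15-12:10, 13:20-14:40, 18:10-20:05.
Sven ∩ Dana ∩ Zara ∩ Zane: 09:15-12:10, 13:20-14:40, 18:20-20:05.

09:15-12:10, 13:20-14:40, 18:20-20:05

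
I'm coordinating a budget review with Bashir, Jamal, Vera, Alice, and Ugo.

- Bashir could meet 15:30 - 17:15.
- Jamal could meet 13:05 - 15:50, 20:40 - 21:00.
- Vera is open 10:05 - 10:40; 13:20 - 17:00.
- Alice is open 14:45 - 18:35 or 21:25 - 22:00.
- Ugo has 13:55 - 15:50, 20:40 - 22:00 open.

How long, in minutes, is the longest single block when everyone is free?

20

Bashir ∩ Jamal: 15:30-15:50.
Bashir ∩ Jamal ∩ Vera: 15:30-15:50.
Bashir ∩ Jamal ∩ Vera ∩ Alice: 15:30-15:50.
Bashir ∩ Jamal ∩ Vera ∩ Alice ∩ Ugo: 15:30-15:50.
The longest is 15:30-15:50 at 20 minutes.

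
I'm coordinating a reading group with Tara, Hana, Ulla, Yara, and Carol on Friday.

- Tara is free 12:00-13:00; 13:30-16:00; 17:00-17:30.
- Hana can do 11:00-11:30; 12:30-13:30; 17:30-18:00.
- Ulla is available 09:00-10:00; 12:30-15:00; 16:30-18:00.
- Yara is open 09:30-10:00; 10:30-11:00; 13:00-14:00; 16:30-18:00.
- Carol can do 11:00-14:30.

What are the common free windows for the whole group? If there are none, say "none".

Tara ∩ Hana: 12:30-13:00.
Tara ∩ Hana ∩ Ulla: 12:30-13:00.
Tara ∩ Hana ∩ Ulla ∩ Yara: ∅.
Tara ∩ Hana ∩ Ulla ∩ Yara ∩ Carol: ∅.
There is no time when everyone is free.

none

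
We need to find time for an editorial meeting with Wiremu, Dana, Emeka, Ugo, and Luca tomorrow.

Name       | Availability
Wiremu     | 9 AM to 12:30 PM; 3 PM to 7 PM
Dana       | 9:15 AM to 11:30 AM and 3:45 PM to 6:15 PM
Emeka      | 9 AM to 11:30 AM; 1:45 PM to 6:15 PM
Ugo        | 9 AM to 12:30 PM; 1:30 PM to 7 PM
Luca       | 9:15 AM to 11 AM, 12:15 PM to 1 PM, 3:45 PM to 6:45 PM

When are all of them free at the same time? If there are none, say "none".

Wiremu ∩ Dana: 09:15-11:30, 15:45-18:15.
Wiremu ∩ Dana ∩ Emeka: 09:15-11:30, 15:45-18:15.
Wiremu ∩ Dana ∩ Emeka ∩ Ugo: 09:15-11:30, 15:45-18:15.
Wiremu ∩ Dana ∩ Emeka ∩ Ugo ∩ Luca: 09:15-11:00, 15:45-18:15.

09:15-11:00, 15:45-18:15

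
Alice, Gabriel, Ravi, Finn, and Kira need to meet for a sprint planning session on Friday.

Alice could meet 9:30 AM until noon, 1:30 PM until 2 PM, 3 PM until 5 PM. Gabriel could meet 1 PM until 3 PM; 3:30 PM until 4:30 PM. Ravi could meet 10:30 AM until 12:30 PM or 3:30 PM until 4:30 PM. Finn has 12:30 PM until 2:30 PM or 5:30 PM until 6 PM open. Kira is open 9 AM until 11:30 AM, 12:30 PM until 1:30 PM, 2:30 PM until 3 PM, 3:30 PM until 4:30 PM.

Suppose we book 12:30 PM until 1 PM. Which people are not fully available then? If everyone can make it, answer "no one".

Alice, Gabriel, Ravi

Alice: not fully free for 12:30-13:00. Gabriel: not fully free for 12:30-13:00. Ravi: not fully free for 12:30-13:00. Finn: free for 12:30-13:00. Kira: free for 12:30-13:00.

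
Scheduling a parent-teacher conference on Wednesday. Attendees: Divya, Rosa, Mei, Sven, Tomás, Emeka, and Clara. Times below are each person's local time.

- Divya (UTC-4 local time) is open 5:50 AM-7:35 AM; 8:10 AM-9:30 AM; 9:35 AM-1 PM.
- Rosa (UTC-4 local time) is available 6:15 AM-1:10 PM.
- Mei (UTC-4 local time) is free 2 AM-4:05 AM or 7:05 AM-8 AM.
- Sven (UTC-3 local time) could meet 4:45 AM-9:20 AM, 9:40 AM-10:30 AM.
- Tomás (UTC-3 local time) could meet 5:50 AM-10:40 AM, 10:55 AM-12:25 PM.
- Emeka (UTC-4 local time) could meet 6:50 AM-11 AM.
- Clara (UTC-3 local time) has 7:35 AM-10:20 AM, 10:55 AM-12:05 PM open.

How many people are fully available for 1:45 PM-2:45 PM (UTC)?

3

Divya in UTC: 09:50-11:35, 12:10-13:30, 13:35-17:00 (add 4h to convert from UTC-4).
Rosa in UTC: 10:15-17:10 (add 4h to convert from UTC-4).
Mei in UTC: 06:00-08:05, 11:05-12:00 (add 4h to convert from UTC-4).
Sven in UTC: 07:45-12:20, 12:40-13:30 (add 3h to convert from UTC-3).
Tomás in UTC: 08:50-13:40, 13:55-15:25 (add 3h to convert from UTC-3).
Emeka in UTC: 10:50-15:00 (add 4h to convert from UTC-4).
Clara in UTC: 10:35-13:20, 13:55-15:05 (add 3h to convert from UTC-3).
Divya, Rosa, and Emeka can make the full 13:45-14:45 slot — that's 3.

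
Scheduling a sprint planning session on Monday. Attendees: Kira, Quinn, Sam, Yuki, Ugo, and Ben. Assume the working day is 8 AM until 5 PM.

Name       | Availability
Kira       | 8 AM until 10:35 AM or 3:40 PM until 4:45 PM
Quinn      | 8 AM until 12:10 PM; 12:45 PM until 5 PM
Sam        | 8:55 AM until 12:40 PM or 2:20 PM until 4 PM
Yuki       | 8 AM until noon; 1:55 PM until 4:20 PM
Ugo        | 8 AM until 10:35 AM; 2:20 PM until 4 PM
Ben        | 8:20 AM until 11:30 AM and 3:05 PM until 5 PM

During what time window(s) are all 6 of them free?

08:55-10:35, 15:40-16:00

Kira ∩ Quinn: 08:00-10:35, 15:40-16:45.
Kira ∩ Quinn ∩ Sam: 08:55-10:35, 15:40-16:00.
Kira ∩ Quinn ∩ Sam ∩ Yuki: 08:55-10:35, 15:40-16:00.
Kira ∩ Quinn ∩ Sam ∩ Yuki ∩ Ugo: 08:55-10:35, 15:40-16:00.
Kira ∩ Quinn ∩ Sam ∩ Yuki ∩ Ugo ∩ Ben: 08:55-10:35, 15:40-16:00.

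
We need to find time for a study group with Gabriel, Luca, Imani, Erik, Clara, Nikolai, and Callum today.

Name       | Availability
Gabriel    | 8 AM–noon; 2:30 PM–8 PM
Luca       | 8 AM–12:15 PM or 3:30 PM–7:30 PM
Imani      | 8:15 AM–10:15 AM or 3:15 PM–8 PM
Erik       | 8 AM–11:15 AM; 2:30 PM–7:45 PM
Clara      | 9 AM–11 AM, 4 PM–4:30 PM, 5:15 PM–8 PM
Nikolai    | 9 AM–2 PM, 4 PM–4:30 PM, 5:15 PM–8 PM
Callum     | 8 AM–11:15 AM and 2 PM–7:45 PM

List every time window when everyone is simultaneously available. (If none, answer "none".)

Gabriel ∩ Luca: 08:00-12:00, 15:30-19:30.
Gabriel ∩ Luca ∩ Imani: 08:15-10:15, 15:30-19:30.
Gabriel ∩ Luca ∩ Imani ∩ Erik: 08:15-10:15, 15:30-19:30.
Gabriel ∩ Luca ∩ Imani ∩ Erik ∩ Clara: 09:00-10:15, 16:00-16:30, 17:15-19:30.
Gabriel ∩ Luca ∩ Imani ∩ Erik ∩ Clara ∩ Nikolai: 09:00-10:15, 16:00-16:30, 17:15-19:30.
Gabriel ∩ Luca ∩ Imani ∩ Erik ∩ Clara ∩ Nikolai ∩ Callum: 09:00-10:15, 16:00-16:30, 17:15-19:30.
Those are the intersection windows.

09:00-10:15, 16:00-16:30, 17:15-19:30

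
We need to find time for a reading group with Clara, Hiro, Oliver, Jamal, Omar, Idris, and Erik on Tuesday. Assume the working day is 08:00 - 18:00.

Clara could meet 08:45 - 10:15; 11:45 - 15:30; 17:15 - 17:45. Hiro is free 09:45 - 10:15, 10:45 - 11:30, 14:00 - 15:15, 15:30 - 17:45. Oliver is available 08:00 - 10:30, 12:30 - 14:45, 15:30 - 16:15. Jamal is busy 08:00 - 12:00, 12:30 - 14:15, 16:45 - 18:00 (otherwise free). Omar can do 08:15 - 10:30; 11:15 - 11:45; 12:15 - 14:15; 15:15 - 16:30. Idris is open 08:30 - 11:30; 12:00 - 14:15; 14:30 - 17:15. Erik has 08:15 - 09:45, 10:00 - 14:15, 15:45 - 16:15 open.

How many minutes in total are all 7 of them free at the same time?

Clara free: 08:45-10:15, 11:45-15:30, 17:15-17:45.
Hiro free: 09:45-10:15, 10:45-11:30, 14:00-15:15, 15:30-17:45.
Oliver free: 08:00-10:30, 12:30-14:45, 15:30-16:15.
Jamal free: 12:00-12:30, 14:15-16:45 (invert busy blocks within the working day).
Omar free: 08:15-10:30, 11:15-11:45, 12:15-14:15, 15:15-16:30.
Idris free: 08:30-11:30, 12:00-14:15, 14:30-17:15.
Erik free: 08:15-09:45, 10:00-14:15, 15:45-16:15.
Clara ∩ Hiro: 09:45-10:15, 14:00-15:15, 17:15-17:45.
Clara ∩ Hiro ∩ Oliver: 09:45-10:15, 14:00-14:45.
Clara ∩ Hiro ∩ Oliver ∩ Jamal: 14:15-14:45.
Clara ∩ Hiro ∩ Oliver ∩ Jamal ∩ Omar: ∅.
Clara ∩ Hiro ∩ Oliver ∩ Jamal ∩ Omar ∩ Idris: ∅.
Clara ∩ Hiro ∩ Oliver ∩ Jamal ∩ Omar ∩ Idris ∩ Erik: ∅.
There is no time when everyone is free.
There is no common window, so the total is 0 minutes.

0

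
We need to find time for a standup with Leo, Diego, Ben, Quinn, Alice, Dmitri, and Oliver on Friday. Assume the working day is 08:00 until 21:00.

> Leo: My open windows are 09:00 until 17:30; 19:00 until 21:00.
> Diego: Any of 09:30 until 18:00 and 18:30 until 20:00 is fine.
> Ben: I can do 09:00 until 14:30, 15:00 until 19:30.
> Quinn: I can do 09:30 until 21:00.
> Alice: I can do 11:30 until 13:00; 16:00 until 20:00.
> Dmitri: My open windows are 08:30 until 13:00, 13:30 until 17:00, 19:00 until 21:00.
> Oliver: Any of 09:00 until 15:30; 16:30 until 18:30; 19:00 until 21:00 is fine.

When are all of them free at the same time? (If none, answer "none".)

11:30-13:00, 16:30-17:00, 19:00-19:30

Leo ∩ Diego: 09:30-17:30, 19:00-20:00.
Leo ∩ Diego ∩ Ben: 09:30-14:30, 15:00-17:30, 19:00-19:30.
Leo ∩ Diego ∩ Ben ∩ Quinn: 09:30-14:30, 15:00-17:30, 19:00-19:30.
Leo ∩ Diego ∩ Ben ∩ Quinn ∩ Alice: 11:30-13:00, 16:00-17:30, 19:00-19:30.
Leo ∩ Diego ∩ Ben ∩ Quinn ∩ Alice ∩ Dmitri: 11:30-13:00, 16:00-17:00, 19:00-19:30.
Leo ∩ Diego ∩ Ben ∩ Quinn ∩ Alice ∩ Dmitri ∩ Oliver: 11:30-13:00, 16:30-17:00, 19:00-19:30.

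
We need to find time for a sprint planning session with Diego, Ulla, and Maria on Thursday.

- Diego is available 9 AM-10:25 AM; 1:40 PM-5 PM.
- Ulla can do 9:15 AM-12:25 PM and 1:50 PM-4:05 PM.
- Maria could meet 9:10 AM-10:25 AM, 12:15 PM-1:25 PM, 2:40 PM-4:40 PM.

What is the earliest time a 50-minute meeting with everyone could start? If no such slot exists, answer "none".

Diego ∩ Ulla: 09:15-10:25, 13:50-16:05.
Diego ∩ Ulla ∩ Maria: 09:15-10:25, 14:40-16:05.
Those are the intersection windows.
The first common window of at least 50 minutes is 09:15-10:25, so the earliest start is 09:15.

09:15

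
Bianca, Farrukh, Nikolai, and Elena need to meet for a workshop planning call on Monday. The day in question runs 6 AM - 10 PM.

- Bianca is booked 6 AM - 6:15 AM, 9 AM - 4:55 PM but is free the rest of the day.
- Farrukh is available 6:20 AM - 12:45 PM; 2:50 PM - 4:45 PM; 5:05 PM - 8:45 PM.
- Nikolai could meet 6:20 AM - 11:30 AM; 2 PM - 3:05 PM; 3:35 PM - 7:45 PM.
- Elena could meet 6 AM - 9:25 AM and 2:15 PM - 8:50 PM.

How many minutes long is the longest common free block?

160

Bianca free: 06:15-09:00, 16:55-22:00 (invert busy blocks within the working day).
Farrukh free: 06:20-12:45, 14:50-16:45, 17:05-20:45.
Nikolai free: 06:20-11:30, 14:00-15:05, 15:35-19:45.
Elena free: 06:00-09:25, 14:15-20:50.
Bianca ∩ Farrukh: 06:20-09:00, 17:05-20:45.
Bianca ∩ Farrukh ∩ Nikolai: 06:20-09:00, 17:05-19:45.
Bianca ∩ Farrukh ∩ Nikolai ∩ Elena: 06:20-09:00, 17:05-19:45.
The longest is 06:20-09:00 at 160 minutes.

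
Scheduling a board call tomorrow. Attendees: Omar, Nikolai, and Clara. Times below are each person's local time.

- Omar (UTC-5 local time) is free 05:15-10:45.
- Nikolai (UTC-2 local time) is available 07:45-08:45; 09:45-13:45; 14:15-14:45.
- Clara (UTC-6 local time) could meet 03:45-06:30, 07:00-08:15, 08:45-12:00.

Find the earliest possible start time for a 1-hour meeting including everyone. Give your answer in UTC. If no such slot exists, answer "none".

Omar in UTC: 10:15-15:45 (add 5h to convert from UTC-5).
Nikolai in UTC: 09:45-10:45, 11:45-15:45, 16:15-16:45 (add 2h to convert from UTC-2).
Clara in UTC: 09:45-12:30, 13:00-14:15, 14:45-18:00 (add 6h to convert from UTC-6).
Omar ∩ Nikolai: 10:15-10:45, 11:45-15:45.
Omar ∩ Nikolai ∩ Clara: 10:15-10:45, 11:45-12:30, 13:00-14:15, 14:45-15:45.
The first common window of at least 60 minutes is 13:00-14:15, so the earliest start is 13:00.

13:00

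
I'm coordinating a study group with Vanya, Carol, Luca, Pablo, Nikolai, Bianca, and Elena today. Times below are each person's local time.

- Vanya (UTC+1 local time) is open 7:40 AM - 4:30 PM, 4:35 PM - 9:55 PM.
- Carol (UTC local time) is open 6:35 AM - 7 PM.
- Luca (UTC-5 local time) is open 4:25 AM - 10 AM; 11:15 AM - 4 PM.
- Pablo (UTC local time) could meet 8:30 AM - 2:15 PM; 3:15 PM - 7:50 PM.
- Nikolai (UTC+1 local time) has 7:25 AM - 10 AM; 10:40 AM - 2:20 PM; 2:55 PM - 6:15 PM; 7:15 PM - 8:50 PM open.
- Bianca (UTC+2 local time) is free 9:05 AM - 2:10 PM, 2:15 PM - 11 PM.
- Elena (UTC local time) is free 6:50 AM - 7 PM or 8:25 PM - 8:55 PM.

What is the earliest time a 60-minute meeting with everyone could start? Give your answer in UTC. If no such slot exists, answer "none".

09:40

Vanya in UTC: 06:40-15:30, 15:35-20:55 (subtract 1h to convert from UTC+1).
Carol in UTC: 06:35-19:00.
Luca in UTC: 09:25-15:00, 16:15-21:00 (add 5h to convert from UTC-5).
Pablo in UTC: 08:30-14:15, 15:15-19:50.
Nikolai in UTC: 06:25-09:00, 09:40-13:20, 13:55-17:15, 18:15-19:50 (subtract 1h to convert from UTC+1).
Bianca in UTC: 07:05-12:10, 12:15-21:00 (subtract 2h to convert from UTC+2).
Elena in UTC: 06:50-19:00, 20:25-20:55.
Vanya ∩ Carol: 06:40-15:30, 15:35-19:00.
Vanya ∩ Carol ∩ Luca: 09:25-15:00, 16:15-19:00.
Vanya ∩ Carol ∩ Luca ∩ Pablo: 09:25-14:15, 16:15-19:00.
Vanya ∩ Carol ∩ Luca ∩ Pablo ∩ Nikolai: 09:40-13:20, 13:55-14:15, 16:15-17:15, 18:15-19:00.
Vanya ∩ Carol ∩ Luca ∩ Pablo ∩ Nikolai ∩ Bianca: 09:40-12:10, 12:15-13:20, 13:55-14:15, 16:15-17:15, 18:15-19:00.
Vanya ∩ Carol ∩ Luca ∩ Pablo ∩ Nikolai ∩ Bianca ∩ Elena: 09:40-12:10, 12:15-13:20, 13:55-14:15, 16:15-17:15, 18:15-19:00.
Those are the intersection windows.
The first common window of at least 60 minutes is 09:40-12:10, so the earliest start is 09:40.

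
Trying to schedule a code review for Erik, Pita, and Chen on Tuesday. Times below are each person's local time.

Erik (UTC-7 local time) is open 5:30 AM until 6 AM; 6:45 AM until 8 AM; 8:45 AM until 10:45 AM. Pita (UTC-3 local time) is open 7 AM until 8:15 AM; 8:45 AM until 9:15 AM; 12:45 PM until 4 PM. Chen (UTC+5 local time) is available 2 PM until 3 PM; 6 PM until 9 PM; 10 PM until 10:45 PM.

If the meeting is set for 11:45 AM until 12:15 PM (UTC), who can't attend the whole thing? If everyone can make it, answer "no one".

Chen, Erik

Erik in UTC: 12:30-13:00, 13:45-15:00, 15:45-17:45 (add 7h to convert from UTC-7).
Pita in UTC: 10:00-11:15, 11:45-12:15, 15:45-19:00 (add 3h to convert from UTC-3).
Chen in UTC: 09:00-10:00, 13:00-16:00, 17:00-17:45 (subtract 5h to convert from UTC+5).
Erik: not fully free for 11:45-12:15. Pita: free for 11:45-12:15. Chen: not fully free for 11:45-12:15.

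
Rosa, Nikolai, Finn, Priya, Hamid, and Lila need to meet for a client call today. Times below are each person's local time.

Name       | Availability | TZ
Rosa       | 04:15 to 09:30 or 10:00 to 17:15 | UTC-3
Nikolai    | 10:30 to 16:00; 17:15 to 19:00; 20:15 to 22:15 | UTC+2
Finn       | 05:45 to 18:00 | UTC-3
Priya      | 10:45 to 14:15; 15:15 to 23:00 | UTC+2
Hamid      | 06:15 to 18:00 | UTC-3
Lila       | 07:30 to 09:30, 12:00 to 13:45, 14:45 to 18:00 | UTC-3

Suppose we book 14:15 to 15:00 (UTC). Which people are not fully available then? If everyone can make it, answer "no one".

Rosa in UTC: 07:15-12:30, 13:00-20:15 (add 3h to convert from UTC-3).
Nikolai in UTC: 08:30-14:00, 15:15-17:00, 18:15-20:15 (subtract 2h to convert from UTC+2).
Finn in UTC: 08:45-21:00 (add 3h to convert from UTC-3).
Priya in UTC: 08:45-12:15, 13:15-21:00 (subtract 2h to convert from UTC+2).
Hamid in UTC: 09:15-21:00 (add 3h to convert from UTC-3).
Lila in UTC: 10:30-12:30, 15:00-16:45, 17:45-21:00 (add 3h to convert from UTC-3).
Rosa: free for 14:15-15:00. Nikolai: not fully free for 14:15-15:00. Finn: free for 14:15-15:00. Priya: free for 14:15-15:00. Hamid: free for 14:15-15:00. Lila: not fully free for 14:15-15:00.

Lila, Nikolai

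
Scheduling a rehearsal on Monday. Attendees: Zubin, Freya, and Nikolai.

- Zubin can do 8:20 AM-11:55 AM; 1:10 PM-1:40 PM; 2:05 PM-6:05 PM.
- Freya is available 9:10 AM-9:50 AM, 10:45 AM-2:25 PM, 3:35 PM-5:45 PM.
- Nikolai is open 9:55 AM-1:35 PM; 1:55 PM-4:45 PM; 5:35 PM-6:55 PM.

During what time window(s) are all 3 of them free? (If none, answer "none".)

10:45-11:55, 13:10-13:35, 14:05-14:25, 15:35-16:45, 17:35-17:45

Zubin ∩ Freya: 09:10-09:50, 10:45-11:55, 13:10-13:40, 14:05-14:25, 15:35-17:45.
Zubin ∩ Freya ∩ Nikolai: 10:45-11:55, 13:10-13:35, 14:05-14:25, 15:35-16:45, 17:35-17:45.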